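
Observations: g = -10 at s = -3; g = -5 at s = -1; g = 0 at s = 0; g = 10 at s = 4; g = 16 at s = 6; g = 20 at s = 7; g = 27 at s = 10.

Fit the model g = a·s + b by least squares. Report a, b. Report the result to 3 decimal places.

Compute the Gram sums: Σs·s = 211, Σs = 23, Σ1 = 7.
And Σs·g = 581, Σg = 58.
Normal equations: [[211, 23]; [23, 7]]·[a, b]ᵀ = [581, 58]ᵀ.
Eliminating b: 7·(row 1) − 23·(row 2) gives 948·a = 7·581 − 23·58 = 2733, so a = 911/316.
Then b = (58 − 23·(911/316))/7 = -375/316.

a = 2.883, b = -1.187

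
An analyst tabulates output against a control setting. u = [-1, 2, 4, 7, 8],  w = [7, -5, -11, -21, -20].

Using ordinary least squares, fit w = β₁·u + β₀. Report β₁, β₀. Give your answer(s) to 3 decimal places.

XᵀX·[β₁, β₀]ᵀ = Xᵀw reads: 134·β₁ + 20·β₀ = -368;  20·β₁ + 5·β₀ = -50.
(Σu·u = 134, Σu = 20, Σ1 = 5, Σu·w = -368, Σw = -50.)
Δ = 134·5 − 20² = 270.
β₁ = ((-368)·5 − 20·(-50))/270 = -28/9; β₀ = (134·(-50) − 20·(-368))/270 = 22/9.

β₁ = -3.111, β₀ = 2.444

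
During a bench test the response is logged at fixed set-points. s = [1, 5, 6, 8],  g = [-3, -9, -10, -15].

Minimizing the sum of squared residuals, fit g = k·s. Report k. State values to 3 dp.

With design matrix A, AᵀA = [[126]] and Aᵀg = [-228]ᵀ.
Hence k = -228 / 126 ≈ -1.80952.

k = -1.810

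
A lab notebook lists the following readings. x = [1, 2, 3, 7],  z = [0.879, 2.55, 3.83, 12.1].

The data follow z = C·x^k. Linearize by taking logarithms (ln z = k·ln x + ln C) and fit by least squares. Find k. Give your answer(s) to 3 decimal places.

k = 1.331

Let Y = ln z. Fitting Y = k·ln x + ln C by least squares:
Σln x = 3.7377, Σ(ln x)² = 5.4740, Σln z = 4.6432, Σln x·ln z = 6.9757.
Equations: 5.4740·k + 3.7377·ln C = 6.9757;  3.7377·k + 4·ln C = 4.6432.
Δ = 5.4740·4 − (3.7377)² = 7.9257; k = (6.9757·4 − 3.7377·4.6432)/7.9257 = 1.33087, ln C = (5.4740·4.6432 − 3.7377·6.9757)/7.9257 = -0.08279.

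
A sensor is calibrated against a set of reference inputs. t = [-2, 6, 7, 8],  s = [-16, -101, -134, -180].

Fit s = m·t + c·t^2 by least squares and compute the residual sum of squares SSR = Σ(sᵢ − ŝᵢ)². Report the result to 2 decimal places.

SSR = 10.81

From the data, Σt·t = 153, Σt·t^2 = 1063, Σt^2·t^2 = 7809.
Right-hand side: Σt·s = -2952, Σt^2·s = -21786.
det = 153·7809 − 1063² = 64808.
m = ((-2952)·7809 − 1063·(-21786))/64808 = 53175/32404; c = (153·(-21786) − 1063·(-2952))/64808 = -97641/32404.
Residuals: -10775/16202, -38389/16202, 17512/8101, -2274/8101; SSR = 175113/16202.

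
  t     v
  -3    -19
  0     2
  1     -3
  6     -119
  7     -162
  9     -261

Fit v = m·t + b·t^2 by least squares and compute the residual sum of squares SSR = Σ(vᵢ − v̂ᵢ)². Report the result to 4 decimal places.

SSR = 12.4354

Setting ∂/∂m … = 0 gives: 176·m + 1262·b = -4143;  1262·m + 10340·b = -33537.
det = 176·10340 − 1262² = 227196.
m = ((-4143)·10340 − 1262·(-33537))/227196 = -28607/12622; b = (176·(-33537) − 1262·(-4143))/227196 = -37447/12622.
Residuals: 5692/6311, 2, 14094/6311, 8858/6311, -4806/6311, -1836/6311; SSR = 78480/6311.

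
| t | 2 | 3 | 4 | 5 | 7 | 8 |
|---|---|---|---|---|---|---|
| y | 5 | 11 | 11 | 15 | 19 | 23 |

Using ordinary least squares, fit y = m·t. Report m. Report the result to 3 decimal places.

From the data, Σt·t = 167.
For Xᵀy: Σt·y = 479.
m = 479/167 = 2.86826.

m = 2.868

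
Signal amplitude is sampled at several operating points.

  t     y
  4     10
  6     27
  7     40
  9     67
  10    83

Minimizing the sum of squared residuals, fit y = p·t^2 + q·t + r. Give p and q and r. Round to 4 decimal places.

Setting ∂/∂p … = 0 gives: 20514·p + 2352·q + 282·r = 16819;  2352·p + 282·q + 36·r = 1915;  282·p + 36·q + 5·r = 227.
(Σt^2·t^2 = 20514, Σt^2·t = 2352, Σt^2 = 282, Σt·t = 282, Σt = 36, Σ1 = 5, Σt^2·y = 16819, Σt·y = 1915, Σy = 227.)
Solving the 3×3 system (Gaussian elimination) gives p = 123/154, q = 481/462, r = -50/7.

p = 0.7987, q = 1.0411, r = -7.1429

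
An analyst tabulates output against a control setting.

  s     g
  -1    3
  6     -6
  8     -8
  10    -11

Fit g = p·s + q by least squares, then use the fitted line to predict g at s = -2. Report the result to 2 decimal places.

ĝ = 4.25

Sums needed: Σs·s = 201, Σs = 23, Σ1 = 4.
Right-hand side: Σs·g = -213, Σg = -22.
So XᵀX·[p, q]ᵀ = Xᵀg: [[201, 23]; [23, 4]]·[p, q]ᵀ = [-213, -22]ᵀ.
Eliminating q: 4·(row 1) − 23·(row 2) gives 275·p = 4·(-213) − 23·(-22) = -346, so p = -346/275.
Then q = ((-22) − 23·(-346/275))/4 = 477/275.
At s = -2: ĝ = (-346/275)·(-2) + (477/275)·(1) = 1169/275.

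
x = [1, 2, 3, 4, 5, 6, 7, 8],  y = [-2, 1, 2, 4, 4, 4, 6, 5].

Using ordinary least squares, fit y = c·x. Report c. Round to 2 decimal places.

Compute the Gram sums: Σx·x = 204.
And Σx·y = 148.
AᵀA·[c]ᵀ = Aᵀy becomes [[204]]·[c]ᵀ = [148]ᵀ.
c = 148/204 = 0.72549.

c = 0.73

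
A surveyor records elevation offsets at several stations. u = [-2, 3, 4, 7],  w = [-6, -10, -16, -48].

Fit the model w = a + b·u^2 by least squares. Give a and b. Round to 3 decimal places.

a = -1.623, b = -0.942

Forming MᵀM = [[4, 78]; [78, 2754]] and Mᵀw = [-80, -2722]ᵀ gives MᵀM·[a, b]ᵀ = Mᵀw.
Eliminating b: 2754·(row 1) − 78·(row 2) gives 4932·a = 2754·(-80) − 78·(-2722) = -8004, so a = -667/411.
Then b = ((-2722) − 78·(-667/411))/2754 = -1162/1233.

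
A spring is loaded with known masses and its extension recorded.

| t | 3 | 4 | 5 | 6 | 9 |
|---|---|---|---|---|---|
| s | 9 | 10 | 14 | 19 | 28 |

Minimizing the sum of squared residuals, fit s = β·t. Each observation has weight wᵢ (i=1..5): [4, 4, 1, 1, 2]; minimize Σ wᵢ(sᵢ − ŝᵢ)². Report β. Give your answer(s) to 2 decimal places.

β = 2.96

Normal-equation sums: Σwᵢ·t·t = 323.
Moment sums: Σwᵢ·t·s = 956.
So MᵀWM·[β]ᵀ = MᵀWs: [[323]]·[β]ᵀ = [956]ᵀ.
β = 956/323 = 2.95975.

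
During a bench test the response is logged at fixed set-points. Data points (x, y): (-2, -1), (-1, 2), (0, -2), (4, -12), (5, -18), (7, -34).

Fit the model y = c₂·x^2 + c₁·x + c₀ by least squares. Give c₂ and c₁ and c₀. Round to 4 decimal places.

With design matrix A, AᵀA = [[3299, 523, 95]; [523, 95, 13]; [95, 13, 6]] and Aᵀy = [-2310, -376, -65]ᵀ.
Solving the 3×3 system (Gaussian elimination) gives c₂ = -16523/29040, c₁ = -2161/2640, c₀ = -247/4840.

c₂ = -0.5690, c₁ = -0.8186, c₀ = -0.0510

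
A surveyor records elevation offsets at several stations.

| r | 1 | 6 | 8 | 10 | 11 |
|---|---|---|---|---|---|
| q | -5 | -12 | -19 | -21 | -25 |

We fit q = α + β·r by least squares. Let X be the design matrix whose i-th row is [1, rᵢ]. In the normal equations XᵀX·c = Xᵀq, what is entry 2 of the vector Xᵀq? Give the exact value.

-714

Entry 2 ↔ basis r, so (Xᵀq)_{2} = Σᵢ (r)·qᵢ = (1)·(-5) + (6)·(-12) + (8)·(-19) + (10)·(-21) + (11)·(-25) = -714.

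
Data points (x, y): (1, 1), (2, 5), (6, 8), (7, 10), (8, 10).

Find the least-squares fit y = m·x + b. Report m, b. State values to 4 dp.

The normal equations are: 154·m + 24·b = 209;  24·m + 5·b = 34.
(Σx·x = 154, Σx = 24, Σ1 = 5, Σx·y = 209, Σy = 34.)
Determinant 154·5 − 24² = 194.
m = (209·5 − 24·34)/194 = 229/194; b = (154·34 − 24·209)/194 = 110/97.

m = 1.1804, b = 1.1340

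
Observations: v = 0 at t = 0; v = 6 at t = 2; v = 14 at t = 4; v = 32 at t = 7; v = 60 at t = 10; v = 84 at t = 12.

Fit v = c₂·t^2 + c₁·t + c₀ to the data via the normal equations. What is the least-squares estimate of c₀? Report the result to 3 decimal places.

c₀ = 0.677

Forming AᵀA = [[33409, 3143, 313]; [3143, 313, 35]; [313, 35, 6]] and Aᵀv = [19912, 1900, 196]ᵀ gives AᵀA·[c₂, c₁, c₀]ᵀ = Aᵀv.
Inverting the 3×3 Gram matrix, [c₂, c₁, c₀]ᵀ = [86473/186054, 246997/186054, 20990/31009]ᵀ.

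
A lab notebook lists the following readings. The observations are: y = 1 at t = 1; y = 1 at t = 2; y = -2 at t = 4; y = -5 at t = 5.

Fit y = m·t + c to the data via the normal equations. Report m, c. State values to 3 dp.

Normal-equation sums: Σt·t = 46, Σt = 12, Σ1 = 4.
Moment sums: Σt·y = -30, Σy = -5.
Eliminating c: 4·(row 1) − 12·(row 2) gives 40·m = 4·(-30) − 12·(-5) = -60, so m = -3/2.
Then c = ((-5) − 12·(-3/2))/4 = 13/4.

m = -1.500, c = 3.250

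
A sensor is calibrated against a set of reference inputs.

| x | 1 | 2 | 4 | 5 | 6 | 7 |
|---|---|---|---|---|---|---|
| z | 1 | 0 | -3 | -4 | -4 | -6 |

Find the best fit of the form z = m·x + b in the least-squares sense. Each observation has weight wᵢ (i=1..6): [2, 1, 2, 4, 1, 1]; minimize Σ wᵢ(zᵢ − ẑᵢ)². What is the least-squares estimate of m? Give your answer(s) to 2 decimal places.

m = -1.16

Forming MᵀWM = [[223, 45]; [45, 11]] and MᵀWz = [-168, -30]ᵀ gives MᵀWM·[m, b]ᵀ = MᵀWz.
Determinant 223·11 − 45² = 428.
m = ((-168)·11 − 45·(-30))/428 = -249/214; b = (223·(-30) − 45·(-168))/428 = 435/214.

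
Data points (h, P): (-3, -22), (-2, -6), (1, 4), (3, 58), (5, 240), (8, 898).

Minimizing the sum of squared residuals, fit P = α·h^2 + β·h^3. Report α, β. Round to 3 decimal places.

α = 2.043, β = 1.499

With design matrix A, AᵀA = [[4900, 35862]; [35862, 279292]] and AᵀP = [63776, 491988]ᵀ.
Eliminating β: 279292·(row 1) − 35862·(row 2) gives 82447756·α = 279292·63776 − 35862·491988 = 168452936, so α = 42113234/20611939.
Then β = (491988 − 35862·(42113234/20611939))/279292 = 30901572/20611939.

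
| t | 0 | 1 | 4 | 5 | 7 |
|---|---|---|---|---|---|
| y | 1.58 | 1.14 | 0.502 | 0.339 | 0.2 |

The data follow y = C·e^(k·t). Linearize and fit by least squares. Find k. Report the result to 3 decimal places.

k = -0.295

Let Y = ln y. Fitting Y = k·t + ln C by least squares:
Over the data: Σt = 17.0000, Σ(t)² = 91.0000, Σln y = -2.7919, Σt·ln y = -19.3004.
Normal system: [[91.0000, 17.0000]; [17.0000, 5]]·[k, ln C]ᵀ = [-19.3004, -2.7919]ᵀ.
Slope k = (n·Σt·ln y − Σt·Σln y)/(n·Σ(t)² − (Σt)²) = (5·-19.3004 − 17.0000·-2.7919)/166.0000 = -0.29542; ln C = (Σln y − k·Σt)/n = 0.44605.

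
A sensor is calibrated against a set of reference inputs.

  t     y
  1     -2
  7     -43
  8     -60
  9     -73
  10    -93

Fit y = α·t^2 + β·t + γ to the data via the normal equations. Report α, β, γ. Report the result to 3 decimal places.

α = -1.032, β = 1.270, γ = -2.218

Entries of MᵀM: Σt^2·t^2 = 23059, Σt^2·t = 2585, Σt^2 = 295, Σt·t = 295, Σt = 35, Σ1 = 5.
For Mᵀy: Σt^2·y = -21162, Σt·y = -2370, Σy = -271.
Inverting the 3×3 Gram matrix, [α, β, γ]ᵀ = [-423/410, 2603/2050, -2273/1025]ᵀ.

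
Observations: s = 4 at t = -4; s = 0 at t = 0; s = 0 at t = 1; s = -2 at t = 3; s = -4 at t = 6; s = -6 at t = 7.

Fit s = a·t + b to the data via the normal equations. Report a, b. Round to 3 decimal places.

a = -0.853, b = 0.515

Sums needed: Σt·t = 111, Σt = 13, Σ1 = 6.
Right-hand side: Σt·s = -88, Σs = -8.
Normal equations: [[111, 13]; [13, 6]]·[a, b]ᵀ = [-88, -8]ᵀ.
Eliminating b: 6·(row 1) − 13·(row 2) gives 497·a = 6·(-88) − 13·(-8) = -424, so a = -424/497.
Then b = ((-8) − 13·(-424/497))/6 = 256/497.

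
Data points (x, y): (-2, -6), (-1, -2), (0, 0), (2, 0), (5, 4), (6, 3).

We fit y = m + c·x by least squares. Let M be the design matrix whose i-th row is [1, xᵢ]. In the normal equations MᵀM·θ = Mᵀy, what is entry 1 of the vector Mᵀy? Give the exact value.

-1

Entry 1 ↔ basis 1, so (Mᵀy)_{1} = Σᵢ yᵢ = (1)·(-6) + (1)·(-2) + (1)·(0) + (1)·(0) + (1)·(4) + (1)·(3) = -1.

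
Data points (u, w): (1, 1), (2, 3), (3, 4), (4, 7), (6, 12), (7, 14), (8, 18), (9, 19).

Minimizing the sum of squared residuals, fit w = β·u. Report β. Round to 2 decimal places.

Forming XᵀX = [[260]] and Xᵀw = [532]ᵀ gives XᵀX·[β]ᵀ = Xᵀw.
Hence β = 532 / 260 ≈ 2.04615.

β = 2.05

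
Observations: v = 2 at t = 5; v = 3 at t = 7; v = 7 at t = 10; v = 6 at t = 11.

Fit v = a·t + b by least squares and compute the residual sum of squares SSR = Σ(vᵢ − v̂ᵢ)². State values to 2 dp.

Setting ∂/∂a … = 0 gives: 295·a + 33·b = 167;  33·a + 4·b = 18.
det = 295·4 − 33² = 91.
a = (167·4 − 33·18)/91 = 74/91; b = (295·18 − 33·167)/91 = -201/91.
Residuals: 1/7, -44/91, 14/13, -67/91; SSR = 178/91.

SSR = 1.96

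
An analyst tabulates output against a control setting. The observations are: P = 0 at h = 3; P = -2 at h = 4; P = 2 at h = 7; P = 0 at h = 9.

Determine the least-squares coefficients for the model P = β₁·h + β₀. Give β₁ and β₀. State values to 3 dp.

Sums needed: Σh·h = 155, Σh = 23, Σ1 = 4.
Moment sums: Σh·P = 6, ΣP = 0.
Eliminating β₀: 4·(row 1) − 23·(row 2) gives 91·β₁ = 4·6 − 23·0 = 24, so β₁ = 24/91.
Then β₀ = (0 − 23·(24/91))/4 = -138/91.

β₁ = 0.264, β₀ = -1.516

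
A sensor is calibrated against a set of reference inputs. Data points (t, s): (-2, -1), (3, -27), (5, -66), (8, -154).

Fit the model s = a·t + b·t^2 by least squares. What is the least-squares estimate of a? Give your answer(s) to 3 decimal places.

Sums needed: Σt·t = 102, Σt·t^2 = 656, Σt^2·t^2 = 4818.
Right-hand side: Σt·s = -1641, Σt^2·s = -11753.
So AᵀA·[a, b]ᵀ = Aᵀs: [[102, 656]; [656, 4818]]·[a, b]ᵀ = [-1641, -11753]ᵀ.
Δ = 102·4818 − 656² = 61100.
a = ((-1641)·4818 − 656·(-11753))/61100 = -19637/6110; b = (102·(-11753) − 656·(-1641))/61100 = -12231/6110.

a = -3.214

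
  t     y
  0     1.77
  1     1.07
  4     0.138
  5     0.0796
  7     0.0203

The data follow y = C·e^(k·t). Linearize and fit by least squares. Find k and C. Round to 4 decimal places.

k = -0.6437, C = 1.8863

With ln yᵢ as the transformed response and tᵢ as the regressor:
Σt = 17.0000, Σ(t)² = 91.0000, Σln y = -7.7697, Σt·ln y = -47.7880.
Equations: 91.0000·k + 17.0000·ln C = -47.7880;  17.0000·k + 5·ln C = -7.7697.
Slope k = (n·Σt·ln y − Σt·Σln y)/(n·Σ(t)² − (Σt)²) = (5·-47.7880 − 17.0000·-7.7697)/166.0000 = -0.64370; ln C = (Σln y − k·Σt)/n = 0.63464, so C = exp(0.63464) = 1.88634.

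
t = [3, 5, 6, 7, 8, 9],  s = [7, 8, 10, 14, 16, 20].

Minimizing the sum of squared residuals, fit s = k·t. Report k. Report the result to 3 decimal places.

Compute the Gram sums: Σt·t = 264.
Moment sums: Σt·s = 527.
MᵀM·[k]ᵀ = Mᵀs becomes [[264]]·[k]ᵀ = [527]ᵀ.
Hence k = 527 / 264 ≈ 1.99621.

k = 1.996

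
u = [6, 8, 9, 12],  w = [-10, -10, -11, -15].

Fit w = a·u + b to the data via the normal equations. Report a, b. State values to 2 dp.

Setting ∂/∂a … = 0 gives: 325·a + 35·b = -419;  35·a + 4·b = -46.
Determinant 325·4 − 35² = 75.
a = ((-419)·4 − 35·(-46))/75 = -22/25; b = (325·(-46) − 35·(-419))/75 = -19/5.

a = -0.88, b = -3.80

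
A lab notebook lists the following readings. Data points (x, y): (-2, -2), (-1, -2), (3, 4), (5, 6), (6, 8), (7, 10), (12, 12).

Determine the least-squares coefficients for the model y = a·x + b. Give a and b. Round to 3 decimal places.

The normal system AᵀA·[a, b]ᵀ = Aᵀy is [[268, 30]; [30, 7]]·[a, b]ᵀ = [310, 36]ᵀ.
Eliminating b: 7·(row 1) − 30·(row 2) gives 976·a = 7·310 − 30·36 = 1090, so a = 545/488.
Then b = (36 − 30·(545/488))/7 = 87/244.

a = 1.117, b = 0.357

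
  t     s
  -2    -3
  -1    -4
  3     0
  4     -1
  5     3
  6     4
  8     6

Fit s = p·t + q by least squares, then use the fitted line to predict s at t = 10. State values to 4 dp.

Setting ∂/∂p … = 0 gives: 155·p + 23·q = 93;  23·p + 7·q = 5.
(Σt·t = 155, Σt = 23, Σ1 = 7, Σt·s = 93, Σs = 5.)
Eliminating q: 7·(row 1) − 23·(row 2) gives 556·p = 7·93 − 23·5 = 536, so p = 134/139.
Then q = (5 − 23·(134/139))/7 = -341/139.
At t = 10: ŝ = (134/139)·(10) + (-341/139)·(1) = 999/139.

ŝ = 7.1871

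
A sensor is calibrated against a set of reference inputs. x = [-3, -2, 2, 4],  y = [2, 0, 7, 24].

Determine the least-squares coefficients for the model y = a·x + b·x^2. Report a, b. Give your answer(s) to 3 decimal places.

Compute the Gram sums: Σx·x = 33, Σx·x^2 = 37, Σx^2·x^2 = 369.
And Σx·y = 104, Σx^2·y = 430.
Normal equations: [[33, 37]; [37, 369]]·[a, b]ᵀ = [104, 430]ᵀ.
det = 33·369 − 37² = 10808.
a = (104·369 − 37·430)/10808 = 11233/5404; b = (33·430 − 37·104)/10808 = 5171/5404.

a = 2.079, b = 0.957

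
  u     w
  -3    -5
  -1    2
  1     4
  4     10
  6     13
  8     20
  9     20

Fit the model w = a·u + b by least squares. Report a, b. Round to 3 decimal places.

The normal equations are: 208·a + 24·b = 475;  24·a + 7·b = 64.
(Σu·u = 208, Σu = 24, Σ1 = 7, Σu·w = 475, Σw = 64.)
Determinant 208·7 − 24² = 880.
a = (475·7 − 24·64)/880 = 1789/880; b = (208·64 − 24·475)/880 = 239/110.

a = 2.033, b = 2.173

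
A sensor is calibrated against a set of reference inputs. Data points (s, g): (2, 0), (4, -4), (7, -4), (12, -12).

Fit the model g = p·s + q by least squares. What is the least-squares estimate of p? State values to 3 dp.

MᵀM·[p, q]ᵀ = Mᵀg reads: 213·p + 25·q = -188;  25·p + 4·q = -20.
Δ = 213·4 − 25² = 227.
p = ((-188)·4 − 25·(-20))/227 = -252/227; q = (213·(-20) − 25·(-188))/227 = 440/227.

p = -1.110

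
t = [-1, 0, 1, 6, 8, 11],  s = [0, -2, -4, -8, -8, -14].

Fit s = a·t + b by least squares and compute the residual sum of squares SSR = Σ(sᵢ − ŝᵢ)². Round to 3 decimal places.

SSR = 6.822

Forming MᵀM = [[223, 25]; [25, 6]] and Mᵀs = [-270, -36]ᵀ gives MᵀM·[a, b]ᵀ = Mᵀs.
Determinant 223·6 − 25² = 713.
a = ((-270)·6 − 25·(-36))/713 = -720/713; b = (223·(-36) − 25·(-270))/713 = -1278/713.
Residuals: 18/23, -148/713, -854/713, -106/713, 58/31, -784/713; SSR = 4864/713.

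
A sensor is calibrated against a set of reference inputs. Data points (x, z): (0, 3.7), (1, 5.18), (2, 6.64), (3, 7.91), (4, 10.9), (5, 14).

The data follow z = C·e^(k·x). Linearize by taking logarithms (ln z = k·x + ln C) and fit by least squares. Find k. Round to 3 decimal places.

With ln zᵢ as the transformed response and xᵢ as the regressor:
Σx = 15.0000, Σ(x)² = 55.0000, Σln z = 11.9422, Σx·ln z = 34.3858.
Equations: 55.0000·k + 15.0000·ln C = 34.3858;  15.0000·k + 6·ln C = 11.9422.
Solving (det = 105.0000): k = 0.25887, ln C = 1.34319.

k = 0.259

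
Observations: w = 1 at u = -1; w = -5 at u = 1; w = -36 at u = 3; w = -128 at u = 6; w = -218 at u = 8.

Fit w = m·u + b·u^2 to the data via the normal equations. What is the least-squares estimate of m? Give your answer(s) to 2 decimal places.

The normal equations are: 111·m + 755·b = -2626;  755·m + 5475·b = -18888.
Eliminating b: 5475·(row 1) − 755·(row 2) gives 37700·m = 5475·(-2626) − 755·(-18888) = -116910, so m = -11691/3770.
Then b = ((-18888) − 755·(-11691/3770))/5475 = -56969/18850.

m = -3.10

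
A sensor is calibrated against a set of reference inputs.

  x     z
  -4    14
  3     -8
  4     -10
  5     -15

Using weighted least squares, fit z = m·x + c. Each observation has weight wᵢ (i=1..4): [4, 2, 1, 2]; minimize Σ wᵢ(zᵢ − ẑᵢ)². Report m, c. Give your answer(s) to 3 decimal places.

The normal system AᵀWA·[m, c]ᵀ = AᵀWz is [[148, 4]; [4, 9]]·[m, c]ᵀ = [-462, 0]ᵀ.
Determinant 148·9 − 4² = 1316.
m = ((-462)·9 − 4·0)/1316 = -297/94; c = (148·0 − 4·(-462))/1316 = 66/47.

m = -3.160, c = 1.404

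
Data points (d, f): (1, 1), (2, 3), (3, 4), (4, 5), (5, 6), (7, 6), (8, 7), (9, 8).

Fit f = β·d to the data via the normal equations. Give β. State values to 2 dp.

Compute the Gram sums: Σd·d = 249.
Right-hand side: Σd·f = 239.
Normal equations: [[249]]·[β]ᵀ = [239]ᵀ.
Hence β = 239 / 249 ≈ 0.959839.

β = 0.96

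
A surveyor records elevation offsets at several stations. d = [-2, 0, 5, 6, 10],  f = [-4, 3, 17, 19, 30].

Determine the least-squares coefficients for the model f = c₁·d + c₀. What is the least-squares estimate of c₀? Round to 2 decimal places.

The normal system MᵀM·[c₁, c₀]ᵀ = Mᵀf is [[165, 19]; [19, 5]]·[c₁, c₀]ᵀ = [507, 65]ᵀ.
Determinant 165·5 − 19² = 464.
c₁ = (507·5 − 19·65)/464 = 325/116; c₀ = (165·65 − 19·507)/464 = 273/116.

c₀ = 2.35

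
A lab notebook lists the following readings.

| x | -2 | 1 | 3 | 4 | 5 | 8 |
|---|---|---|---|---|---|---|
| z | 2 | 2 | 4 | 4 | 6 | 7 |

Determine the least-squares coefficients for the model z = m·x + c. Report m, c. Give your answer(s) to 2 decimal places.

Compute the Gram sums: Σx·x = 119, Σx = 19, Σ1 = 6.
Right-hand side: Σx·z = 112, Σz = 25.
Eliminating c: 6·(row 1) − 19·(row 2) gives 353·m = 6·112 − 19·25 = 197, so m = 197/353.
Then c = (25 − 19·(197/353))/6 = 847/353.

m = 0.56, c = 2.40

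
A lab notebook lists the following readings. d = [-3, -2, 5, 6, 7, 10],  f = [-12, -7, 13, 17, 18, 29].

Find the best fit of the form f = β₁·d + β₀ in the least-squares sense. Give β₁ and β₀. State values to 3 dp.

β₁ = 3.046, β₀ = -2.009

The normal system AᵀA·[β₁, β₀]ᵀ = Aᵀf is [[223, 23]; [23, 6]]·[β₁, β₀]ᵀ = [633, 58]ᵀ.
det = 223·6 − 23² = 809.
β₁ = (633·6 − 23·58)/809 = 2464/809; β₀ = (223·58 − 23·633)/809 = -1625/809.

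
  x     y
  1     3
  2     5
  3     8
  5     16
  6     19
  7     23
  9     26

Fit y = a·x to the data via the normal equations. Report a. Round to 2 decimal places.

With design matrix A, AᵀA = [[205]] and Aᵀy = [626]ᵀ.
Hence a = 626 / 205 ≈ 3.05366.

a = 3.05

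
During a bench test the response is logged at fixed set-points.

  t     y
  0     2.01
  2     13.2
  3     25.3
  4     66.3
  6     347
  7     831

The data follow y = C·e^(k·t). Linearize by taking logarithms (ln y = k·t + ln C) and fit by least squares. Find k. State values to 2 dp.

With ln yᵢ as the transformed response and tᵢ as the regressor:
XᵀX = [[114.0000, 22.0000]; [22.0000, 6]], rhs = [113.7840, 23.2753]ᵀ  (here Σt = 22.0000, Σ(t)² = 114.0000, Σln y = 23.2753, Σt·ln y = 113.7840).
Slope k = (n·Σt·ln y − Σt·Σln y)/(n·Σ(t)² − (Σt)²) = (6·113.7840 − 22.0000·23.2753)/200.0000 = 0.85324; ln C = (Σln y − k·Σt)/n = 0.75069.

k = 0.85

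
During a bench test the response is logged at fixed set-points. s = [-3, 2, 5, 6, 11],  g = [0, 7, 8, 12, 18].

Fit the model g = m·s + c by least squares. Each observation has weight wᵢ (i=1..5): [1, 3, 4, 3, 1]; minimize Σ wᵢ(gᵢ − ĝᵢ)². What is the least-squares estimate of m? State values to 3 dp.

m = 1.222

Compute the Gram sums: Σwᵢ·s·s = 350, Σwᵢ·s = 52, Σwᵢ·1 = 12.
And Σwᵢ·s·g = 616, Σwᵢ·g = 107.
So MᵀWM·[m, c]ᵀ = MᵀWg: [[350, 52]; [52, 12]]·[m, c]ᵀ = [616, 107]ᵀ.
det = 350·12 − 52² = 1496.
m = (616·12 − 52·107)/1496 = 457/374; c = (350·107 − 52·616)/1496 = 2709/748.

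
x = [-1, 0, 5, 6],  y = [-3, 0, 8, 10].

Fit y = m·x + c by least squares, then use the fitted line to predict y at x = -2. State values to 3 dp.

Compute the Gram sums: Σx·x = 62, Σx = 10, Σ1 = 4.
For Aᵀy: Σx·y = 103, Σy = 15.
Normal equations: [[62, 10]; [10, 4]]·[m, c]ᵀ = [103, 15]ᵀ.
Eliminating c: 4·(row 1) − 10·(row 2) gives 148·m = 4·103 − 10·15 = 262, so m = 131/74.
Then c = (15 − 10·(131/74))/4 = -25/37.
At x = -2: ŷ = (131/74)·(-2) + (-25/37)·(1) = -156/37.

ŷ = -4.216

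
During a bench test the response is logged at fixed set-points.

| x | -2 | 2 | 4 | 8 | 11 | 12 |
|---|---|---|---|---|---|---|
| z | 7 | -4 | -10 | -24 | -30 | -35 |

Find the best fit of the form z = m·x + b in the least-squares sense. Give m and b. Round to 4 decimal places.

From the data, Σx·x = 353, Σx = 35, Σ1 = 6.
Moment sums: Σx·z = -1004, Σz = -96.
Normal equations: [[353, 35]; [35, 6]]·[m, b]ᵀ = [-1004, -96]ᵀ.
Determinant 353·6 − 35² = 893.
m = ((-1004)·6 − 35·(-96))/893 = -2664/893; b = (353·(-96) − 35·(-1004))/893 = 1252/893.

m = -2.9832, b = 1.4020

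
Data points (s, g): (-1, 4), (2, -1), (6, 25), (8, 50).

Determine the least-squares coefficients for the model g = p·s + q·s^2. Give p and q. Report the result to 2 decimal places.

p = -2.56, q = 1.11

Normal-equation sums: Σs·s = 105, Σs·s^2 = 735, Σs^2·s^2 = 5409.
Right-hand side: Σs·g = 544, Σs^2·g = 4100.
So MᵀM·[p, q]ᵀ = Mᵀg: [[105, 735]; [735, 5409]]·[p, q]ᵀ = [544, 4100]ᵀ.
Δ = 105·5409 − 735² = 27720.
p = (544·5409 − 735·4100)/27720 = -5917/2310; q = (105·4100 − 735·544)/27720 = 73/66.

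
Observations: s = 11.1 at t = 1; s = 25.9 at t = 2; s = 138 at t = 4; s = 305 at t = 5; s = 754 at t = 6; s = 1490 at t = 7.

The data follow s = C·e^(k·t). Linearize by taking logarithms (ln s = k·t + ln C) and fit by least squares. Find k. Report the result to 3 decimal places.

k = 0.824

Taking logs, ln s = k·t + ln C, so regress ln s on t.
Over the data: Σt = 25.0000, Σ(t)² = 131.0000, Σln s = 30.2407, Σt·ln s = 148.1241.
Normal system: [[131.0000, 25.0000]; [25.0000, 6]]·[k, ln C]ᵀ = [148.1241, 30.2407]ᵀ.
Slope k = (n·Σt·ln s − Σt·Σln s)/(n·Σ(t)² − (Σt)²) = (6·148.1241 − 25.0000·30.2407)/161.0000 = 0.82439; ln C = (Σln s − k·Σt)/n = 1.60514.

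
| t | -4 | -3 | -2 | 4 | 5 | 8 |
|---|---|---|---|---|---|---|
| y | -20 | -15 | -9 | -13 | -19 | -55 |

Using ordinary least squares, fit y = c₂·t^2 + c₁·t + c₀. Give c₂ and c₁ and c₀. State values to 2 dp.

From the data, Σt^2·t^2 = 5330, Σt^2·t = 602, Σt^2 = 134, Σt·t = 134, Σt = 8, Σ1 = 6.
And Σt^2·y = -4694, Σt·y = -444, Σy = -131.
Normal equations: [[5330, 602, 134]; [602, 134, 8]; [134, 8, 6]]·[c₂, c₁, c₀]ᵀ = [-4694, -444, -131]ᵀ.
Solving the 3×3 system (Gaussian elimination) gives c₂ = -31223/32718, c₁ = 178609/163590, c₀ = -53882/27265.

c₂ = -0.95, c₁ = 1.09, c₀ = -1.98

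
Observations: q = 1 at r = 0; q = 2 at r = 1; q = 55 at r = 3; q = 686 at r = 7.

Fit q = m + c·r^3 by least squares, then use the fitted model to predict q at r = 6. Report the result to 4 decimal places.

q̂ = 432.2674

AᵀA·[m, c]ᵀ = Aᵀq reads: 4·m + 371·c = 744;  371·m + 118379·c = 236785.
det = 4·118379 − 371² = 335875.
m = (744·118379 − 371·236785)/335875 = 226741/335875; c = (4·236785 − 371·744)/335875 = 671116/335875.
At r = 6: q̂ = (226741/335875)·(1) + (671116/335875)·(216) = 145187797/335875.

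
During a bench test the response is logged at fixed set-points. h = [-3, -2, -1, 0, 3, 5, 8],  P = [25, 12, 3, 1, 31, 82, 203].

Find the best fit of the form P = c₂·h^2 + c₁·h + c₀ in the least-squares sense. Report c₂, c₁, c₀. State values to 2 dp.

c₂ = 3.03, c₁ = 0.97, c₀ = 1.07

From the data, Σh^2·h^2 = 4900, Σh^2·h = 628, Σh^2 = 112, Σh·h = 112, Σh = 10, Σ1 = 7.
Moment sums: Σh^2·P = 15597, Σh·P = 2025, ΣP = 357.
Normal equations: [[4900, 628, 112]; [628, 112, 10]; [112, 10, 7]]·[c₂, c₁, c₀]ᵀ = [15597, 2025, 357]ᵀ.
Row-reducing yields c₂ = 8325/2744, c₁ = 1145/1176, c₀ = 4391/4116.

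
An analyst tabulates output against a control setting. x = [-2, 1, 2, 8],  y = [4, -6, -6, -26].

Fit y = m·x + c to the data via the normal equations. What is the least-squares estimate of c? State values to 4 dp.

c = -1.7820

Sums needed: Σx·x = 73, Σx = 9, Σ1 = 4.
Right-hand side: Σx·y = -234, Σy = -34.
Δ = 73·4 − 9² = 211.
m = ((-234)·4 − 9·(-34))/211 = -630/211; c = (73·(-34) − 9·(-234))/211 = -376/211.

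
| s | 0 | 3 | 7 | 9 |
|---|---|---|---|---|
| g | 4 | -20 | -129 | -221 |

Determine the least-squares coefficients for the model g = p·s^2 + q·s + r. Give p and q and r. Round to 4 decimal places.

p = -2.8864, q = 1.0850, r = 3.6476

XᵀX·[p, q, r]ᵀ = Xᵀg reads: 9043·p + 1099·q + 139·r = -24402;  1099·p + 139·q + 19·r = -2952;  139·p + 19·q + 4·r = -366.
Inverting the 3×3 Gram matrix, [p, q, r]ᵀ = [-127/44, 3103/2860, 2608/715]ᵀ.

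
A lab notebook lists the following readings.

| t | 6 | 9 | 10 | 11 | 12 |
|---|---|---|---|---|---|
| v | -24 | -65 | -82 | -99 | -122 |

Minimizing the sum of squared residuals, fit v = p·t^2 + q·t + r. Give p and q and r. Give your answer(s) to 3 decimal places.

Forming MᵀM = [[53234, 5004, 482]; [5004, 482, 48]; [482, 48, 5]] and Mᵀv = [-43876, -4102, -392]ᵀ gives MᵀM·[p, q, r]ᵀ = Mᵀv.
Solving the 3×3 system (Gaussian elimination) gives p = -248/273, q = 15/91, r = 296/39.

p = -0.908, q = 0.165, r = 7.590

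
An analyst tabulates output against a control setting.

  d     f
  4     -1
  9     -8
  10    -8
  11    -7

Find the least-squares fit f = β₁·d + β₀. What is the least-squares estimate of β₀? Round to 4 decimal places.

The normal system MᵀM·[β₁, β₀]ᵀ = Mᵀf is [[318, 34]; [34, 4]]·[β₁, β₀]ᵀ = [-233, -24]ᵀ.
Determinant 318·4 − 34² = 116.
β₁ = ((-233)·4 − 34·(-24))/116 = -1; β₀ = (318·(-24) − 34·(-233))/116 = 5/2.

β₀ = 2.5000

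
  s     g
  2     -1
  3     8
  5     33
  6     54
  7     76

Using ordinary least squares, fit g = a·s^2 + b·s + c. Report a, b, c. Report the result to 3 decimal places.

Entries of AᵀA: Σs^2·s^2 = 4419, Σs^2·s = 719, Σs^2 = 123, Σs·s = 123, Σs = 23, Σ1 = 5.
And Σs^2·g = 6561, Σs·g = 1043, Σg = 170.
AᵀA·[a, b, c]ᵀ = Aᵀg becomes [[4419, 719, 123]; [719, 123, 23]; [123, 23, 5]]·[a, b, c]ᵀ = [6561, 1043, 170]ᵀ.
Row-reducing yields a = 1167/616, b = -1047/616, c = -67/14.

a = 1.894, b = -1.700, c = -4.786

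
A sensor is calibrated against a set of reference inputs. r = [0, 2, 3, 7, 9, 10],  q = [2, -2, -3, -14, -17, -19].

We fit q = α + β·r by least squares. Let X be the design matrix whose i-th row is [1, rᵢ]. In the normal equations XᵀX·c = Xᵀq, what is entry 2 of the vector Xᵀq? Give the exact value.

-454

Entry 2 ↔ basis r, so (Xᵀq)_{2} = Σᵢ (r)·qᵢ = (0)·(2) + (2)·(-2) + (3)·(-3) + (7)·(-14) + (9)·(-17) + (10)·(-19) = -454.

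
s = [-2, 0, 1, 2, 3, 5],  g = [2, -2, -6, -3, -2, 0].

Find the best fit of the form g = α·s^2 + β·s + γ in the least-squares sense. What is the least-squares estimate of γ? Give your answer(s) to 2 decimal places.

γ = -2.64

With design matrix M, MᵀM = [[739, 153, 43]; [153, 43, 9]; [43, 9, 6]] and Mᵀg = [-28, -22, -11]ᵀ.
Inverting the 3×3 Gram matrix, [α, β, γ]ᵀ = [101/248, -20605/14632, -4828/1829]ᵀ.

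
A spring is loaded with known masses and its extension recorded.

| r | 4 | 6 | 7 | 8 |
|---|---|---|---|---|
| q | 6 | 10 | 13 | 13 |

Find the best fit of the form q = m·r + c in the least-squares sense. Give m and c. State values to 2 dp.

m = 1.89, c = -1.29

Normal-equation sums: Σr·r = 165, Σr = 25, Σ1 = 4.
Moment sums: Σr·q = 279, Σq = 42.
AᵀA·[m, c]ᵀ = Aᵀq becomes [[165, 25]; [25, 4]]·[m, c]ᵀ = [279, 42]ᵀ.
Eliminating c: 4·(row 1) − 25·(row 2) gives 35·m = 4·279 − 25·42 = 66, so m = 66/35.
Then c = (42 − 25·(66/35))/4 = -9/7.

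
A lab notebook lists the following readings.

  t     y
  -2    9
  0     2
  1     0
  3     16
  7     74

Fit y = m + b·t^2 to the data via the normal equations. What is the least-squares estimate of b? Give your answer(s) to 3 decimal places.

b = 1.486

Forming MᵀM = [[5, 63]; [63, 2499]] and Mᵀy = [101, 3806]ᵀ gives MᵀM·[m, b]ᵀ = Mᵀy.
Eliminating b: 2499·(row 1) − 63·(row 2) gives 8526·m = 2499·101 − 63·3806 = 12621, so m = 601/406.
Then b = (3806 − 63·(601/406))/2499 = 12667/8526.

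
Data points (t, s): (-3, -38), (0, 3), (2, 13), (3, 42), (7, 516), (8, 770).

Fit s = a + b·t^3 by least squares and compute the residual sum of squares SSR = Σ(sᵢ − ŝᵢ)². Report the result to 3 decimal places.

SSR = 2.638

Setting ∂/∂a … = 0 gives: 6·a + 863·b = 1306;  863·a + 381315·b = 573492.
Determinant 6·381315 − 863² = 1543121.
a = (1306·381315 − 863·573492)/1543121 = 3073794/1543121; b = (6·573492 − 863·1306)/1543121 = 2313874/1543121.
Residuals: 762206/1543121, 1555569/1543121, -9351/9467, -737310/1543121, -482140/1543121, 425888/1543121; SSR = 4070610/1543121.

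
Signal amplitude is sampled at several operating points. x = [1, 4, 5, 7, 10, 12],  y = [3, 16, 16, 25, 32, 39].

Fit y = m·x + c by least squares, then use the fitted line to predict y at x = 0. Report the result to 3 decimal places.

ŷ = 1.217

The normal equations are: 335·m + 39·c = 1110;  39·m + 6·c = 131.
Δ = 335·6 − 39² = 489.
m = (1110·6 − 39·131)/489 = 517/163; c = (335·131 − 39·1110)/489 = 595/489.
At x = 0: ŷ = (517/163)·(0) + (595/489)·(1) = 595/489.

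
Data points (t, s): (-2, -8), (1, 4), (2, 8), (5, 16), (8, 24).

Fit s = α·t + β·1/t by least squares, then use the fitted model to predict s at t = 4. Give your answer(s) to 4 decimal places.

ŝ = 12.6592

From the data, Σt·t = 98, Σt·1/t = 5, Σ1/t·1/t = 2489/1600.
Right-hand side: Σt·s = 308, Σ1/t·s = 91/5.
Δ = 98·(2489/1600) − 5² = 101961/800.
α = (308·(2489/1600) − 5·(91/5))/(101961/800) = 103502/33987; β = (98·(91/5) − 5·308)/(101961/800) = 64960/33987.
At t = 4: ŝ = (103502/33987)·(4) + (64960/33987)·(1/4) = 143416/11329.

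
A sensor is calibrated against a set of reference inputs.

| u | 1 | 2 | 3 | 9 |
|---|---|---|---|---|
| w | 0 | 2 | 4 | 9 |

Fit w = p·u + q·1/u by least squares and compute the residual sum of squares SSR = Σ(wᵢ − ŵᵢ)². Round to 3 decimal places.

MᵀM·[p, q]ᵀ = Mᵀw reads: 95·p + 4·q = 97;  4·p + (445/324)·q = 10/3.
(Σu·u = 95, Σu·1/u = 4, Σ1/u·1/u = 445/324, Σu·w = 97, Σ1/u·w = 10/3.)
Δ = 95·(445/324) − 4² = 37091/324.
p = (97·(445/324) − 4·(10/3))/(37091/324) = 38845/37091; q = (95·(10/3) − 4·97)/(37091/324) = -23112/37091.
Residuals: -15733/37091, 8048/37091, 39533/37091, -13218/37091; SSR = 55266/37091.

SSR = 1.490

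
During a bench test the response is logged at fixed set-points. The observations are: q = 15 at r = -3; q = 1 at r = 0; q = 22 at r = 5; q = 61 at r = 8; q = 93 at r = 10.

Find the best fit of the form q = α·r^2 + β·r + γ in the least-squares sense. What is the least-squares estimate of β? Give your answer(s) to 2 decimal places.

Normal-equation sums: Σr^2·r^2 = 14802, Σr^2·r = 1610, Σr^2 = 198, Σr·r = 198, Σr = 20, Σ1 = 5.
For Xᵀq: Σr^2·q = 13889, Σr·q = 1483, Σq = 192.
Normal equations: [[14802, 1610, 198]; [1610, 198, 20]; [198, 20, 5]]·[α, β, γ]ᵀ = [13889, 1483, 192]ᵀ.
Solving the 3×3 system (Gaussian elimination) gives α = 49017/47593, β = -102829/95186, γ = 92156/47593.

β = -1.08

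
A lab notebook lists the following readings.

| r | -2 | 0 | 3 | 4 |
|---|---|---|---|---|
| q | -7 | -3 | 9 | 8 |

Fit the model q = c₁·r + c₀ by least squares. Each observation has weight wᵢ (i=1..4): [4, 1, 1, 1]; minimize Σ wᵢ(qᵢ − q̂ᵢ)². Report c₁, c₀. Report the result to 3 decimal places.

The normal system MᵀWM·[c₁, c₀]ᵀ = MᵀWq is [[41, -1]; [-1, 7]]·[c₁, c₀]ᵀ = [115, -14]ᵀ.
Determinant 41·7 − (-1)² = 286.
c₁ = (115·7 − (-1)·(-14))/286 = 791/286; c₀ = (41·(-14) − (-1)·115)/286 = -459/286.

c₁ = 2.766, c₀ = -1.605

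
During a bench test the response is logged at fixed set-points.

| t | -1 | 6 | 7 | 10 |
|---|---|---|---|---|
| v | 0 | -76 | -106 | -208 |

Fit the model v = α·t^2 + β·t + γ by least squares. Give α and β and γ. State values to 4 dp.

Compute the Gram sums: Σt^2·t^2 = 13698, Σt^2·t = 1558, Σt^2 = 186, Σt·t = 186, Σt = 22, Σ1 = 4.
Moment sums: Σt^2·v = -28730, Σt·v = -3278, Σv = -390.
Solving the 3×3 system (Gaussian elimination) gives α = -2063/1049, β = -6524/5245, γ = 4142/5245.

α = -1.9666, β = -1.2439, γ = 0.7897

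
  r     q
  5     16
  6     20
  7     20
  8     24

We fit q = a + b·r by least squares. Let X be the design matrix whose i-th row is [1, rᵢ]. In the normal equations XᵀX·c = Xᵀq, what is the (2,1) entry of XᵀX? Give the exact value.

Row 2 ↔ basis r, column 1 ↔ basis 1, so (XᵀX)_{2,1} = Σᵢ r = (5)·(1) + (6)·(1) + (7)·(1) + (8)·(1) = 26.

26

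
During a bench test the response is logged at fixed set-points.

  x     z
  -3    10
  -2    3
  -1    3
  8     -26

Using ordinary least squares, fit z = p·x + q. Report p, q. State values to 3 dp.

p = -3.143, q = -0.929

Sums needed: Σx·x = 78, Σx = 2, Σ1 = 4.
For Aᵀz: Σx·z = -247, Σz = -10.
AᵀA·[p, q]ᵀ = Aᵀz becomes [[78, 2]; [2, 4]]·[p, q]ᵀ = [-247, -10]ᵀ.
Eliminating q: 4·(row 1) − 2·(row 2) gives 308·p = 4·(-247) − 2·(-10) = -968, so p = -22/7.
Then q = ((-10) − 2·(-22/7))/4 = -13/14.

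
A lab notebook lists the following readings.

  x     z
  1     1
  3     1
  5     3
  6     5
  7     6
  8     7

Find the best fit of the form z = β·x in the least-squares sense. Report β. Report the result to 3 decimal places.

Setting ∂/∂β … = 0 gives: 184·β = 147.
Hence β = 147 / 184 ≈ 0.798913.

β = 0.799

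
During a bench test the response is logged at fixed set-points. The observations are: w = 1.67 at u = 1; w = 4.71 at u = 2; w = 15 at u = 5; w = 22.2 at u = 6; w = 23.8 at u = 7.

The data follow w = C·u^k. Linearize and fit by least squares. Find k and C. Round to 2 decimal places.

k = 1.38, C = 1.72

Taking logs, ln w = k·ln u + ln C, so regress ln w on ln u.
Σln u = 6.0403, Σ(ln u)² = 10.0677, Σln w = 11.0403, Σln u·ln w = 17.1551.
Normal system: [[10.0677, 6.0403]; [6.0403, 5]]·[k, ln C]ᵀ = [17.1551, 11.0403]ᵀ.
Slope k = (n·Σln u·ln w − Σln u·Σln w)/(n·Σ(ln u)² − (Σln u)²) = (5·17.1551 − 6.0403·11.0403)/13.8539 = 1.37790; ln C = (Σln w − k·Σln u)/n = 0.54350, so C = exp(0.54350) = 1.72202.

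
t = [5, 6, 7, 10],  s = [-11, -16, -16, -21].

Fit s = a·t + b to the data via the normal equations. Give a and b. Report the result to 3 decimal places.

The normal equations are: 210·a + 28·b = -473;  28·a + 4·b = -64.
Eliminating b: 4·(row 1) − 28·(row 2) gives 56·a = 4·(-473) − 28·(-64) = -100, so a = -25/14.
Then b = ((-64) − 28·(-25/14))/4 = -7/2.

a = -1.786, b = -3.500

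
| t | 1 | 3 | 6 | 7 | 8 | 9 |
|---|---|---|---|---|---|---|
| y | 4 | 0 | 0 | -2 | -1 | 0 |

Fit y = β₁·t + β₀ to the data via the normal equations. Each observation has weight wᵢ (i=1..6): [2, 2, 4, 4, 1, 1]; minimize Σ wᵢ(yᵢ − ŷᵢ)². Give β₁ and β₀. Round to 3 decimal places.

The normal equations are: 505·β₁ + 77·β₀ = -56;  77·β₁ + 14·β₀ = -1.
(Σwᵢ·t·t = 505, Σwᵢ·t = 77, Σwᵢ·1 = 14, Σwᵢ·t·y = -56, Σwᵢ·y = -1.)
det = 505·14 − 77² = 1141.
β₁ = ((-56)·14 − 77·(-1))/1141 = -101/163; β₀ = (505·(-1) − 77·(-56))/1141 = 3807/1141.

β₁ = -0.620, β₀ = 3.337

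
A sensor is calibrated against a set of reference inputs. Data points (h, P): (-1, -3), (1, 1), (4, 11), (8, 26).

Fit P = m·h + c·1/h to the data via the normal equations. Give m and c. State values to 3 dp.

m = 3.186, c = -1.321

XᵀX·[m, c]ᵀ = XᵀP reads: 82·m + 4·c = 256;  4·m + (133/64)·c = 10.
(Σh·h = 82, Σh·1/h = 4, Σ1/h·1/h = 133/64, Σh·P = 256, Σ1/h·P = 10.)
Eliminating c: (133/64)·(row 1) − 4·(row 2) gives (4941/32)·m = (133/64)·256 − 4·10 = 492, so m = 5248/1647.
Then c = (10 − 4·(5248/1647))/(133/64) = -2176/1647.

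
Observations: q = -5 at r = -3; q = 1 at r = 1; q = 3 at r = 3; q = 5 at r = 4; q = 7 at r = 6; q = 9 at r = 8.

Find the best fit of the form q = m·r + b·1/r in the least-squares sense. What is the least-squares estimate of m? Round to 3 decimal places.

Sums needed: Σr·r = 135, Σr·1/r = 6, Σ1/r·1/r = 85/64.
Right-hand side: Σr·q = 159, Σ1/r·q = 173/24.
So MᵀM·[m, b]ᵀ = Mᵀq: [[135, 6]; [6, 85/64]]·[m, b]ᵀ = [159, 173/24]ᵀ.
Determinant 135·(85/64) − 6² = 9171/64.
m = (159·(85/64) − 6·(173/24))/(9171/64) = 10747/9171; b = (135·(173/24) − 6·159)/(9171/64) = 136/1019.

m = 1.172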